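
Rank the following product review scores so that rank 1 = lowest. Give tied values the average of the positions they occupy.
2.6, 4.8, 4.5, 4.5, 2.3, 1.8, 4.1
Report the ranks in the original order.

3, 7, 5.5, 5.5, 2, 1, 4

Sorted (ascending): 1.8, 2.3, 2.6, 4.1, 4.5, 4.5, 4.8
The 2 values of 4.5 occupy positions 5–6 → average rank (5+6)/2 = 5.5.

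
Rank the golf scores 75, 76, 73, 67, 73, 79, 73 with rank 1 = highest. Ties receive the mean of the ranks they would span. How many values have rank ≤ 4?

Sorted (descending): 79, 76, 75, 73, 73, 73, 67
The 3 values of 73 occupy positions 4–6 → average rank 5.
Ranks ≤ 4: {1, 2, 3} → 3 values.

3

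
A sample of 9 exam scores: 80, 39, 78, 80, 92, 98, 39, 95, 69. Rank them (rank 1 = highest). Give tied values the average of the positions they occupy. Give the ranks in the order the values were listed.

Sorted (descending): 98, 95, 92, 80, 80, 78, 69, 39, 39
The 2 values of 80 occupy positions 4–5 → average rank (4+5)/2 = 4.5.
The 2 values of 39 occupy positions 8–9 → average rank (8+9)/2 = 8.5.

4.5, 8.5, 6, 4.5, 3, 1, 8.5, 2, 7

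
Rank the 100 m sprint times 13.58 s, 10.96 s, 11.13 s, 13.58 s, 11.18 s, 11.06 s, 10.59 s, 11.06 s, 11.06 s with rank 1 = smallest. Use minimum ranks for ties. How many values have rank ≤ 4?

5

Sorted (ascending): 10.59, 10.96, 11.06, 11.06, 11.06, 11.13, 11.18, 13.58, 13.58
The 3 values of 11.06 occupy positions 3–5 → each gets rank 3.
The 2 values of 13.58 occupy positions 8–9 → each gets rank 8.
Ranks ≤ 4: {1, 2, 3, 3, 3} → 5 values.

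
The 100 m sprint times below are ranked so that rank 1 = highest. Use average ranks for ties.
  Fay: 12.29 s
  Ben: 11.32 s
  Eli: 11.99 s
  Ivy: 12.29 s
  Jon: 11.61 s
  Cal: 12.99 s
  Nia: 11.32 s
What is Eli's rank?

4

Sorted (descending): 12.99, 12.29, 12.29, 11.99, 11.61, 11.32, 11.32
The 2 values of 12.29 occupy positions 2–3 → average rank (2+3)/2 = 2.5.
The 2 values of 11.32 occupy positions 6–7 → average rank (6+7)/2 = 6.5.
Eli has value 11.99 s → rank 4.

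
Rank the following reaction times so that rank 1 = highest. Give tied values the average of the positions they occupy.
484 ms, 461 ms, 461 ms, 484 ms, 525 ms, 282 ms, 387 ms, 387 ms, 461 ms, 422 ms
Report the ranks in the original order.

2.5, 5, 5, 2.5, 1, 10, 8.5, 8.5, 5, 7

Sorted (descending): 525, 484, 484, 461, 461, 461, 422, 387, 387, 282
The 2 values of 484 occupy positions 2–3 → average rank (2+3)/2 = 2.5.
The 3 values of 461 occupy positions 4–6 → average rank 5.
The 2 values of 387 occupy positions 8–9 → average rank (8+9)/2 = 8.5.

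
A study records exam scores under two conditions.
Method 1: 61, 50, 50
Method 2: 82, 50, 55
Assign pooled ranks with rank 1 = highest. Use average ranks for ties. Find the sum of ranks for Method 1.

Sorted (descending): 82, 61, 55, 50, 50, 50
The 3 values of 50 occupy positions 4–6 → average rank 5.
Method 1 values → pooled ranks: 61→2, 50→5, 50→5
Rank sum = 2 + 5 + 5 = 12

12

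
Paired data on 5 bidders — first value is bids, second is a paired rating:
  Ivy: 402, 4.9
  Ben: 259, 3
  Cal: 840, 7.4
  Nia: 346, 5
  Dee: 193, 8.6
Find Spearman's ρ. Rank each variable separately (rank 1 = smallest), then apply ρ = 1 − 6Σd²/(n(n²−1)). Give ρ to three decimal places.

-0.100

Ranks of variable 1: 4, 2, 5, 3, 1
Ranks of variable 2: 2, 1, 4, 3, 5
d = r₁ − r₂: 2, 1, 1, 0, -4
d²: 4, 1, 1, 0, 16; Σd² = 22
ρ = 1 − 6·22/(5·24) = 1 − 132/120 = -0.100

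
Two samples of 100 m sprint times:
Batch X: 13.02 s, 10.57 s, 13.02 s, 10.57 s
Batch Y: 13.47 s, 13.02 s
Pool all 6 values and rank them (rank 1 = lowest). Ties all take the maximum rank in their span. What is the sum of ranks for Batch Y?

Sorted (ascending): 10.57, 10.57, 13.02, 13.02, 13.02, 13.47
The 2 values of 10.57 occupy positions 1–2 → each gets rank 2.
The 3 values of 13.02 occupy positions 3–5 → each gets rank 5.
Batch Y values → pooled ranks: 13.47→6, 13.02→5
Rank sum = 6 + 5 = 11

11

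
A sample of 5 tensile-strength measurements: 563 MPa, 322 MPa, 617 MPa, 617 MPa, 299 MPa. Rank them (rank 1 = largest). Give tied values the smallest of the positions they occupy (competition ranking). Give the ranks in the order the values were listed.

3, 4, 1, 1, 5

Sorted (descending): 617, 617, 563, 322, 299
The 2 values of 617 occupy positions 1–2 → each gets rank 1.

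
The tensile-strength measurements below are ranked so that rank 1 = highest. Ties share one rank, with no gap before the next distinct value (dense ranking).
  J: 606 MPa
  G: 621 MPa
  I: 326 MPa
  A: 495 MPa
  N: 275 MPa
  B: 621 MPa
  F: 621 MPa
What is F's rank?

1

Sorted (descending): 621, 621, 621, 606, 495, 326, 275
The 3 values of 621 share dense rank 1.
Remaining distinct values take the next consecutive integers.
F has value 621 MPa → rank 1.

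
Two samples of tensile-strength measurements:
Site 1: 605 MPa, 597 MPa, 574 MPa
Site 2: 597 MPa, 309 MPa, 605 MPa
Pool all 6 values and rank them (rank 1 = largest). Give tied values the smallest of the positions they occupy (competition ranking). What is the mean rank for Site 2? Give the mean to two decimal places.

3.33

Sorted (descending): 605, 605, 597, 597, 574, 309
The 2 values of 605 occupy positions 1–2 → each gets rank 1.
The 2 values of 597 occupy positions 3–4 → each gets rank 3.
Site 2 values → pooled ranks: 597→3, 309→6, 605→1
Mean rank = (3 + 6 + 1) / 3 = 3.33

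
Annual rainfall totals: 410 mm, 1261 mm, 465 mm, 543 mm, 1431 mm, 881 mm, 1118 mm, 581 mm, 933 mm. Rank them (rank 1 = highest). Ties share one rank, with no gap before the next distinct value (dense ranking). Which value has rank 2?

1261

Sorted (descending): 1431, 1261, 1118, 933, 881, 581, 543, 465, 410
No ties — each value takes its position as its rank.
Rank 2 → value 1261.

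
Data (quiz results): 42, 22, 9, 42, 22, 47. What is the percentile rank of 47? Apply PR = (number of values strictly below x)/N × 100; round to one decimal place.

N = 6.
Strictly below 47: 5. Equal to 47: 1.
PR = 5/6 × 100 = 83.3

83.3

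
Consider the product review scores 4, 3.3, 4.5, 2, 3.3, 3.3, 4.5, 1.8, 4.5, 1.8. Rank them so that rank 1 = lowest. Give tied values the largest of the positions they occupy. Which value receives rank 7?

Sorted (ascending): 1.8, 1.8, 2, 3.3, 3.3, 3.3, 4, 4.5, 4.5, 4.5
The 2 values of 1.8 occupy positions 1–2 → each gets rank 2.
The 3 values of 3.3 occupy positions 4–6 → each gets rank 6.
The 3 values of 4.5 occupy positions 8–10 → each gets rank 10.
Rank 7 → value 4.

4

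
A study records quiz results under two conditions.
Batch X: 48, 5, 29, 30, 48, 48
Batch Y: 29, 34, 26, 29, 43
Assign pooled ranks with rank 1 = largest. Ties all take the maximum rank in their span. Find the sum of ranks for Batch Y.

Sorted (descending): 48, 48, 48, 43, 34, 30, 29, 29, 29, 26, 5
The 3 values of 48 occupy positions 1–3 → each gets rank 3.
The 3 values of 29 occupy positions 7–9 → each gets rank 9.
Batch Y values → pooled ranks: 29→9, 34→5, 26→10, 29→9, 43→4
Rank sum = 9 + 5 + 10 + 9 + 4 = 37

37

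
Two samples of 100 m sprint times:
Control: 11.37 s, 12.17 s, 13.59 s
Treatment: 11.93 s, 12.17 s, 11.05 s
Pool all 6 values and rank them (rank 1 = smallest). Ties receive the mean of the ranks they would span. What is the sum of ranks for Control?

12.5

Sorted (ascending): 11.05, 11.37, 11.93, 12.17, 12.17, 13.59
The 2 values of 12.17 occupy positions 4–5 → average rank (4+5)/2 = 4.5.
Control values → pooled ranks: 11.37→2, 12.17→4.5, 13.59→6
Rank sum = 2 + 4.5 + 6 = 12.5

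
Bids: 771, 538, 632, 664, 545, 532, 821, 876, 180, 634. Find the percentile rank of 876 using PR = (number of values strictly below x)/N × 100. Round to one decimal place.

N = 10.
Strictly below 876: 9. Equal to 876: 1.
PR = 9/10 × 100 = 90.0

90.0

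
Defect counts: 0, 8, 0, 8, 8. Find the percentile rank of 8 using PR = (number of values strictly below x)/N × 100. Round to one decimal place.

40.0

N = 5.
Strictly below 8: 2. Equal to 8: 3.
PR = 2/5 × 100 = 40.0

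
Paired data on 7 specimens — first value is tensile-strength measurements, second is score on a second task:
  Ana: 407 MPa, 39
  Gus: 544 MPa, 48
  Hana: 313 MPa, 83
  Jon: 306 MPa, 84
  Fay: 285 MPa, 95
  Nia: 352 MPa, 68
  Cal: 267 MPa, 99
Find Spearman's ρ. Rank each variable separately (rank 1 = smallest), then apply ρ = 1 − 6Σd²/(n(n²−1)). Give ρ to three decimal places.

Ranks of variable 1: 6, 7, 4, 3, 2, 5, 1
Ranks of variable 2: 1, 2, 4, 5, 6, 3, 7
d = r₁ − r₂: 5, 5, 0, -2, -4, 2, -6
d²: 25, 25, 0, 4, 16, 4, 36; Σd² = 110
ρ = 1 − 6·110/(7·48) = 1 − 660/336 = -0.964

-0.964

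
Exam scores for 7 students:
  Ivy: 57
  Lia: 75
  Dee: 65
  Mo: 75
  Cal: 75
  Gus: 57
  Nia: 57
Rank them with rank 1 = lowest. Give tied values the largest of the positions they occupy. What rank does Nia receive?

Sorted (ascending): 57, 57, 57, 65, 75, 75, 75
The 3 values of 57 occupy positions 1–3 → each gets rank 3.
The 3 values of 75 occupy positions 5–7 → each gets rank 7.
Nia has value 57 → rank 3.

3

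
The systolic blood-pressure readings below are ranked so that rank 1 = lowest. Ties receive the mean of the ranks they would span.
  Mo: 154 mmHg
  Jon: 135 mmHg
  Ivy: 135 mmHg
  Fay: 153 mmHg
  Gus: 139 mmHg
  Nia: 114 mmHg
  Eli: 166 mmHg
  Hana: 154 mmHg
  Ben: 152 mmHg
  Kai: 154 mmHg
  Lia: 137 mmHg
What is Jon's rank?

Sorted (ascending): 114, 135, 135, 137, 139, 152, 153, 154, 154, 154, 166
The 2 values of 135 occupy positions 2–3 → average rank (2+3)/2 = 2.5.
The 3 values of 154 occupy positions 8–10 → average rank 9.
Jon has value 135 mmHg → rank 2.5.

2.5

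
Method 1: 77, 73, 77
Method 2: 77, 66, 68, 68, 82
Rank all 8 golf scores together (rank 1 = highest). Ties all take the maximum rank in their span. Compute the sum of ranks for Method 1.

13

Sorted (descending): 82, 77, 77, 77, 73, 68, 68, 66
The 3 values of 77 occupy positions 2–4 → each gets rank 4.
The 2 values of 68 occupy positions 6–7 → each gets rank 7.
Method 1 values → pooled ranks: 77→4, 73→5, 77→4
Rank sum = 4 + 5 + 4 = 13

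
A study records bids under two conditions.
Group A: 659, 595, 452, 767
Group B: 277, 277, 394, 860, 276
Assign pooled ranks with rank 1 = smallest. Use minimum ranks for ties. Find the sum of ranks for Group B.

18

Sorted (ascending): 276, 277, 277, 394, 452, 595, 659, 767, 860
The 2 values of 277 occupy positions 2–3 → each gets rank 2.
Group B values → pooled ranks: 277→2, 277→2, 394→4, 860→9, 276→1
Rank sum = 2 + 2 + 4 + 9 + 1 = 18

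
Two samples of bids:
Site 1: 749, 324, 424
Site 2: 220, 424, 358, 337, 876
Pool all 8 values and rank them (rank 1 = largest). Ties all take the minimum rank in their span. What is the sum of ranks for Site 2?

Sorted (descending): 876, 749, 424, 424, 358, 337, 324, 220
The 2 values of 424 occupy positions 3–4 → each gets rank 3.
Site 2 values → pooled ranks: 220→8, 424→3, 358→5, 337→6, 876→1
Rank sum = 8 + 3 + 5 + 6 + 1 = 23

23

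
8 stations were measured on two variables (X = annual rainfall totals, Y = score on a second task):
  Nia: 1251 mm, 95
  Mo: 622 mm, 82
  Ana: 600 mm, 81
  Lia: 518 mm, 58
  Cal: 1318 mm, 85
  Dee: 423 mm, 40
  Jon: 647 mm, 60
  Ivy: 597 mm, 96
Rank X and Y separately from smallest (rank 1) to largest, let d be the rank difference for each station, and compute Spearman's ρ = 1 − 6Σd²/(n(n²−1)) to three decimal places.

Ranks of variable 1: 7, 5, 4, 2, 8, 1, 6, 3
Ranks of variable 2: 7, 5, 4, 2, 6, 1, 3, 8
d = r₁ − r₂: 0, 0, 0, 0, 2, 0, 3, -5
d²: 0, 0, 0, 0, 4, 0, 9, 25; Σd² = 38
ρ = 1 − 6·38/(8·63) = 1 − 228/504 = 0.548

0.548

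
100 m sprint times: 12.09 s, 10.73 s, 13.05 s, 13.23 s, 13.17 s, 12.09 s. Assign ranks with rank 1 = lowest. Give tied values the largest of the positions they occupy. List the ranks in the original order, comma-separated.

Sorted (ascending): 10.73, 12.09, 12.09, 13.05, 13.17, 13.23
The 2 values of 12.09 occupy positions 2–3 → each gets rank 3.

3, 1, 4, 6, 5, 3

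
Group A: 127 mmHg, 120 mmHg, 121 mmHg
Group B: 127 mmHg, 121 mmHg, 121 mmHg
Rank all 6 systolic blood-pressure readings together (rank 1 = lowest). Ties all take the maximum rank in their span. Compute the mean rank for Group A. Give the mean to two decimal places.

Sorted (ascending): 120, 121, 121, 121, 127, 127
The 3 values of 121 occupy positions 2–4 → each gets rank 4.
The 2 values of 127 occupy positions 5–6 → each gets rank 6.
Group A values → pooled ranks: 127→6, 120→1, 121→4
Mean rank = (6 + 1 + 4) / 3 = 3.67

3.67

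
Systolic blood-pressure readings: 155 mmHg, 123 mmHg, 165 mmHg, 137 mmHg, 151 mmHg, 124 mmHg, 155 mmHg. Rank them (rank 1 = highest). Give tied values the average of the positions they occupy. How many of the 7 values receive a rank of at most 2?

1

Sorted (descending): 165, 155, 155, 151, 137, 124, 123
The 2 values of 155 occupy positions 2–3 → average rank (2+3)/2 = 2.5.
Ranks ≤ 2: {1} → 1 value.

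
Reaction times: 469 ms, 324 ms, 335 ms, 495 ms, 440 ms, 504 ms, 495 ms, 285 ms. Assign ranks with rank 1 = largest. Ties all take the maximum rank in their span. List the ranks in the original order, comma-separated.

Sorted (descending): 504, 495, 495, 469, 440, 335, 324, 285
The 2 values of 495 occupy positions 2–3 → each gets rank 3.

4, 7, 6, 3, 5, 1, 3, 8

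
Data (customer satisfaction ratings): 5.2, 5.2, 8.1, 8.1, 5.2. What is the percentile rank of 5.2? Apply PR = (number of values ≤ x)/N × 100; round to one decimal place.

N = 5.
Strictly below 5.2: 0. Equal to 5.2: 3.
PR = 3/5 × 100 = 60.0

60.0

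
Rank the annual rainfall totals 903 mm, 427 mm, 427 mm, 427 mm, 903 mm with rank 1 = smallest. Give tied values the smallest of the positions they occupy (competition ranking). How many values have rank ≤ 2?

3

Sorted (ascending): 427, 427, 427, 903, 903
The 3 values of 427 occupy positions 1–3 → each gets rank 1.
The 2 values of 903 occupy positions 4–5 → each gets rank 4.
Ranks ≤ 2: {1, 1, 1} → 3 values.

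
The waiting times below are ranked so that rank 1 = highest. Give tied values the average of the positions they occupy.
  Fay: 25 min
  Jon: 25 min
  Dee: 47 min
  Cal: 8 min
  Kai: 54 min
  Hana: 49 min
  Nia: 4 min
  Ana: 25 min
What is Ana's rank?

5

Sorted (descending): 54, 49, 47, 25, 25, 25, 8, 4
The 3 values of 25 occupy positions 4–6 → average rank 5.
Ana has value 25 min → rank 5.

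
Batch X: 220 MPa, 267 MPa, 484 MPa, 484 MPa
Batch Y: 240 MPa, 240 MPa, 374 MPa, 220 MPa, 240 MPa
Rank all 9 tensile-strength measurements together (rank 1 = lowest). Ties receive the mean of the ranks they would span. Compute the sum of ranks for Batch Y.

Sorted (ascending): 220, 220, 240, 240, 240, 267, 374, 484, 484
The 2 values of 220 occupy positions 1–2 → average rank (1+2)/2 = 1.5.
The 3 values of 240 occupy positions 3–5 → average rank 4.
The 2 values of 484 occupy positions 8–9 → average rank (8+9)/2 = 8.5.
Batch Y values → pooled ranks: 240→4, 240→4, 374→7, 220→1.5, 240→4
Rank sum = 4 + 4 + 7 + 1.5 + 4 = 20.5

20.5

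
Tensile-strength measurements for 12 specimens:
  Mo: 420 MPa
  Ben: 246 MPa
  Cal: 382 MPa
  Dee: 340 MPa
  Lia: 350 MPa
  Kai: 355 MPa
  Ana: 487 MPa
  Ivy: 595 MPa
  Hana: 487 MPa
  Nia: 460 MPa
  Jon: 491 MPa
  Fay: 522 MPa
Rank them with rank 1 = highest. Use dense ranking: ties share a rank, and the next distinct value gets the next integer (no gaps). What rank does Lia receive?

Sorted (descending): 595, 522, 491, 487, 487, 460, 420, 382, 355, 350, 340, 246
The 2 values of 487 share dense rank 4.
Remaining distinct values take the next consecutive integers.
Lia has value 350 MPa → rank 9.

9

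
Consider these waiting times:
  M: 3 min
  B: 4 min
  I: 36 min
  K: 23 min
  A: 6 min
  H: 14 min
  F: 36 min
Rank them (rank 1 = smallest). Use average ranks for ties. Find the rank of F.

6.5

Sorted (ascending): 3, 4, 6, 14, 23, 36, 36
The 2 values of 36 occupy positions 6–7 → average rank (6+7)/2 = 6.5.
F has value 36 min → rank 6.5.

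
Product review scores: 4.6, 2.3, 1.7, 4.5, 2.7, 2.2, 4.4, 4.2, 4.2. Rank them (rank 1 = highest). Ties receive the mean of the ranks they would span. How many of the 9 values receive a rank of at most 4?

3

Sorted (descending): 4.6, 4.5, 4.4, 4.2, 4.2, 2.7, 2.3, 2.2, 1.7
The 2 values of 4.2 occupy positions 4–5 → average rank (4+5)/2 = 4.5.
Ranks ≤ 4: {1, 2, 3} → 3 values.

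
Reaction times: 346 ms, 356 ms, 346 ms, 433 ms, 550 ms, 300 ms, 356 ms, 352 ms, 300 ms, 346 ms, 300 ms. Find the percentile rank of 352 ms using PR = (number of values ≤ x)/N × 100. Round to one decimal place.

N = 11.
Strictly below 352: 6. Equal to 352: 1.
PR = 7/11 × 100 = 63.6

63.6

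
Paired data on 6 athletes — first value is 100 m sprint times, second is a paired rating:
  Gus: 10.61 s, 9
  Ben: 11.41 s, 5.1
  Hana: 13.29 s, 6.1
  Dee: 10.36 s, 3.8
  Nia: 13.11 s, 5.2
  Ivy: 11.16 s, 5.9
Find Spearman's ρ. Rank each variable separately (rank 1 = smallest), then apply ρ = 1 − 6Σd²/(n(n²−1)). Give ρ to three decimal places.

Ranks of variable 1: 2, 4, 6, 1, 5, 3
Ranks of variable 2: 6, 2, 5, 1, 3, 4
d = r₁ − r₂: -4, 2, 1, 0, 2, -1
d²: 16, 4, 1, 0, 4, 1; Σd² = 26
ρ = 1 − 6·26/(6·35) = 1 − 156/210 = 0.257

0.257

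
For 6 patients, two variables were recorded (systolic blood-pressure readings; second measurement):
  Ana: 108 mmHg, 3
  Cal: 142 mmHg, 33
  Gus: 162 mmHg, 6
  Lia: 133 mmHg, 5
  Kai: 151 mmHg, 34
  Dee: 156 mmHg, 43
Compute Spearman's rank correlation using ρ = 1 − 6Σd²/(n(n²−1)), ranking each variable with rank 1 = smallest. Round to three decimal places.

Ranks of variable 1: 1, 3, 6, 2, 4, 5
Ranks of variable 2: 1, 4, 3, 2, 5, 6
d = r₁ − r₂: 0, -1, 3, 0, -1, -1
d²: 0, 1, 9, 0, 1, 1; Σd² = 12
ρ = 1 − 6·12/(6·35) = 1 − 72/210 = 0.657

0.657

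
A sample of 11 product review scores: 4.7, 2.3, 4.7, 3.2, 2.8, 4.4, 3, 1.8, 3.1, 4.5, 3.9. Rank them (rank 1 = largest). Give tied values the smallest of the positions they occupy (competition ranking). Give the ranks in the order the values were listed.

1, 10, 1, 6, 9, 4, 8, 11, 7, 3, 5

Sorted (descending): 4.7, 4.7, 4.5, 4.4, 3.9, 3.2, 3.1, 3, 2.8, 2.3, 1.8
The 2 values of 4.7 occupy positions 1–2 → each gets rank 1.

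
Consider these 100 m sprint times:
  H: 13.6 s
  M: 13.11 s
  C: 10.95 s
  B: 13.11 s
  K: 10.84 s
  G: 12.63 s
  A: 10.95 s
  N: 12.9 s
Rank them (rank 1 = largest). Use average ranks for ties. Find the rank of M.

2.5

Sorted (descending): 13.6, 13.11, 13.11, 12.9, 12.63, 10.95, 10.95, 10.84
The 2 values of 13.11 occupy positions 2–3 → average rank (2+3)/2 = 2.5.
The 2 values of 10.95 occupy positions 6–7 → average rank (6+7)/2 = 6.5.
M has value 13.11 s → rank 2.5.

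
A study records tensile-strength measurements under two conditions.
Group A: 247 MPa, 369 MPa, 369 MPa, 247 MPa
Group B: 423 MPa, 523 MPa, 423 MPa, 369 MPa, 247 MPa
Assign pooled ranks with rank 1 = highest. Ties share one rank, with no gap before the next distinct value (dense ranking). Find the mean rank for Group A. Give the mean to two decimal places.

Sorted (descending): 523, 423, 423, 369, 369, 369, 247, 247, 247
The 2 values of 423 share dense rank 2.
The 3 values of 369 share dense rank 3.
The 3 values of 247 share dense rank 4.
Remaining distinct values take the next consecutive integers.
Group A values → pooled ranks: 247→4, 369→3, 369→3, 247→4
Mean rank = (4 + 3 + 3 + 4) / 4 = 3.50

3.50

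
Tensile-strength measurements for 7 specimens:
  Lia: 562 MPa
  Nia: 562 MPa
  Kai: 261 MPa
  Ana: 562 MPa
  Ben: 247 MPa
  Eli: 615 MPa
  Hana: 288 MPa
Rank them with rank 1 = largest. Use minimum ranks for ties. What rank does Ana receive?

2

Sorted (descending): 615, 562, 562, 562, 288, 261, 247
The 3 values of 562 occupy positions 2–4 → each gets rank 2.
Ana has value 562 MPa → rank 2.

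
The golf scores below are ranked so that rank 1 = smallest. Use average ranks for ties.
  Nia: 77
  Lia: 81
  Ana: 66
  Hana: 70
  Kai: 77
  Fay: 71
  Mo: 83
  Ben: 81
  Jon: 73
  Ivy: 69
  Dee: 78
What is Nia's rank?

Sorted (ascending): 66, 69, 70, 71, 73, 77, 77, 78, 81, 81, 83
The 2 values of 77 occupy positions 6–7 → average rank (6+7)/2 = 6.5.
The 2 values of 81 occupy positions 9–10 → average rank (9+10)/2 = 9.5.
Nia has value 77 → rank 6.5.

6.5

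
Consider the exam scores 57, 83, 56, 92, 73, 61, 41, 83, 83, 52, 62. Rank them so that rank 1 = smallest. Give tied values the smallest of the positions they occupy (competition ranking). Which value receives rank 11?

92

Sorted (ascending): 41, 52, 56, 57, 61, 62, 73, 83, 83, 83, 92
The 3 values of 83 occupy positions 8–10 → each gets rank 8.
Rank 11 → value 92.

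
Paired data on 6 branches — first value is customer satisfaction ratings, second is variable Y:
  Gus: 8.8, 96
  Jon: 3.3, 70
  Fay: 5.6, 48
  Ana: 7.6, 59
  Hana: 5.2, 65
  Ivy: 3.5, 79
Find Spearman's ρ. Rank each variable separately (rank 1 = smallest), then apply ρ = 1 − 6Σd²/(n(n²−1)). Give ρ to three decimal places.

Ranks of variable 1: 6, 1, 4, 5, 3, 2
Ranks of variable 2: 6, 4, 1, 2, 3, 5
d = r₁ − r₂: 0, -3, 3, 3, 0, -3
d²: 0, 9, 9, 9, 0, 9; Σd² = 36
ρ = 1 − 6·36/(6·35) = 1 − 216/210 = -0.029

-0.029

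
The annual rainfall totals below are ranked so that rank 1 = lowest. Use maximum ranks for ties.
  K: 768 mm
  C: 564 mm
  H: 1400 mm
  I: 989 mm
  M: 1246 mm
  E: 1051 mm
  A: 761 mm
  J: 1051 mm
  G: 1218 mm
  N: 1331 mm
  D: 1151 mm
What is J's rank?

6

Sorted (ascending): 564, 761, 768, 989, 1051, 1051, 1151, 1218, 1246, 1331, 1400
The 2 values of 1051 occupy positions 5–6 → each gets rank 6.
J has value 1051 mm → rank 6.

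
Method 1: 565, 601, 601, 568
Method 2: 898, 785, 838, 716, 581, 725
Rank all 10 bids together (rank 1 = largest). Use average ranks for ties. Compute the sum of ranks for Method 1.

Sorted (descending): 898, 838, 785, 725, 716, 601, 601, 581, 568, 565
The 2 values of 601 occupy positions 6–7 → average rank (6+7)/2 = 6.5.
Method 1 values → pooled ranks: 565→10, 601→6.5, 601→6.5, 568→9
Rank sum = 10 + 6.5 + 6.5 + 9 = 32

32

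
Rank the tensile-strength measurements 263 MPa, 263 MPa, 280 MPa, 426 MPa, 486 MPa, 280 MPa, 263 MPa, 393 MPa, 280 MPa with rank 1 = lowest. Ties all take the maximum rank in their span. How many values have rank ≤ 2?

0

Sorted (ascending): 263, 263, 263, 280, 280, 280, 393, 426, 486
The 3 values of 263 occupy positions 1–3 → each gets rank 3.
The 3 values of 280 occupy positions 4–6 → each gets rank 6.
Ranks ≤ 2: {} → 0 values.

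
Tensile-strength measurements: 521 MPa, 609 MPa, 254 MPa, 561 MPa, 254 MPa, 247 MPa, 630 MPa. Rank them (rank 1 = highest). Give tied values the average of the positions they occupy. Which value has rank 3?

561

Sorted (descending): 630, 609, 561, 521, 254, 254, 247
The 2 values of 254 occupy positions 5–6 → average rank (5+6)/2 = 5.5.
Rank 3 → value 561.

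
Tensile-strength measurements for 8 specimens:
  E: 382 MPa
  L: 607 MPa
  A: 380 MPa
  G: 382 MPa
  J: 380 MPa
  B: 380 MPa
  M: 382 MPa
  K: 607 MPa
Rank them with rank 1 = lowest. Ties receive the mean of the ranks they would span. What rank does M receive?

5

Sorted (ascending): 380, 380, 380, 382, 382, 382, 607, 607
The 3 values of 380 occupy positions 1–3 → average rank 2.
The 3 values of 382 occupy positions 4–6 → average rank 5.
The 2 values of 607 occupy positions 7–8 → average rank (7+8)/2 = 7.5.
M has value 382 MPa → rank 5.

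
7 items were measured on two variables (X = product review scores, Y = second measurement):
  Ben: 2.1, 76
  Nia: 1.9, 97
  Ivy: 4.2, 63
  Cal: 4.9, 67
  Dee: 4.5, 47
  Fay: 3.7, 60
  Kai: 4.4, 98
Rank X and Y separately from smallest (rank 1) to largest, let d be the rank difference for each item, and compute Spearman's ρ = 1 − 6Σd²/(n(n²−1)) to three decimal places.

Ranks of variable 1: 2, 1, 4, 7, 6, 3, 5
Ranks of variable 2: 5, 6, 3, 4, 1, 2, 7
d = r₁ − r₂: -3, -5, 1, 3, 5, 1, -2
d²: 9, 25, 1, 9, 25, 1, 4; Σd² = 74
ρ = 1 − 6·74/(7·48) = 1 − 444/336 = -0.321

-0.321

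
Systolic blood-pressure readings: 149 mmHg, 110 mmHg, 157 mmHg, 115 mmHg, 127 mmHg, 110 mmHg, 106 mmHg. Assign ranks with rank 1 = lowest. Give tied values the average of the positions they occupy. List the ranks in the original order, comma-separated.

6, 2.5, 7, 4, 5, 2.5, 1

Sorted (ascending): 106, 110, 110, 115, 127, 149, 157
The 2 values of 110 occupy positions 2–3 → average rank (2+3)/2 = 2.5.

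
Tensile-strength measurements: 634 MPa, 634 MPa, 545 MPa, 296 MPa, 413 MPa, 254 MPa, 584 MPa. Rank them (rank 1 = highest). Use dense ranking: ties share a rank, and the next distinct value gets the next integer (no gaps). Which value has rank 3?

545

Sorted (descending): 634, 634, 584, 545, 413, 296, 254
The 2 values of 634 share dense rank 1.
Remaining distinct values take the next consecutive integers.
Rank 3 → value 545.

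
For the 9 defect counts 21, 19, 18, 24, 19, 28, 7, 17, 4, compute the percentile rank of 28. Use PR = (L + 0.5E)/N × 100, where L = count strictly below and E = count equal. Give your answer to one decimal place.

N = 9.
Strictly below 28: 8. Equal to 28: 1.
PR = (8 + 0.5·1)/9 × 100 = 94.4

94.4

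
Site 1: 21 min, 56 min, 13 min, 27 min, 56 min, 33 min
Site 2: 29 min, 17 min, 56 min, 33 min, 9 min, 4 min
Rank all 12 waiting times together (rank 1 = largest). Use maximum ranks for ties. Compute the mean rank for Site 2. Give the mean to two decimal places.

Sorted (descending): 56, 56, 56, 33, 33, 29, 27, 21, 17, 13, 9, 4
The 3 values of 56 occupy positions 1–3 → each gets rank 3.
The 2 values of 33 occupy positions 4–5 → each gets rank 5.
Site 2 values → pooled ranks: 29→6, 17→9, 56→3, 33→5, 9→11, 4→12
Mean rank = (6 + 9 + 3 + 5 + 11 + 12) / 6 = 7.67

7.67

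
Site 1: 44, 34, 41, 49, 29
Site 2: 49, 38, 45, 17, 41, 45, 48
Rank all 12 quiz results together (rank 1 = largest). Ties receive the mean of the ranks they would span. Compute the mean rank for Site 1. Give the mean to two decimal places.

7.20

Sorted (descending): 49, 49, 48, 45, 45, 44, 41, 41, 38, 34, 29, 17
The 2 values of 49 occupy positions 1–2 → average rank (1+2)/2 = 1.5.
The 2 values of 45 occupy positions 4–5 → average rank (4+5)/2 = 4.5.
The 2 values of 41 occupy positions 7–8 → average rank (7+8)/2 = 7.5.
Site 1 values → pooled ranks: 44→6, 34→10, 41→7.5, 49→1.5, 29→11
Mean rank = (6 + 10 + 7.5 + 1.5 + 11) / 5 = 7.20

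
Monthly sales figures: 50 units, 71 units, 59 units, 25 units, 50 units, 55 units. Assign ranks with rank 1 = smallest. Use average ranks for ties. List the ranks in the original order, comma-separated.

2.5, 6, 5, 1, 2.5, 4

Sorted (ascending): 25, 50, 50, 55, 59, 71
The 2 values of 50 occupy positions 2–3 → average rank (2+3)/2 = 2.5.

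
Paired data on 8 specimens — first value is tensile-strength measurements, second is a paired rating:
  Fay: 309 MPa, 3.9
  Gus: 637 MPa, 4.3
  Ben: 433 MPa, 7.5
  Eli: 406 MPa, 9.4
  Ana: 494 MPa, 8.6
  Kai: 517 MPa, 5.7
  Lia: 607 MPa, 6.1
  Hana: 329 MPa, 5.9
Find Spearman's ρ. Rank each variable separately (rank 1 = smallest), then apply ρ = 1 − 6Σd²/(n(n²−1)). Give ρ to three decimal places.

Ranks of variable 1: 1, 8, 4, 3, 5, 6, 7, 2
Ranks of variable 2: 1, 2, 6, 8, 7, 3, 5, 4
d = r₁ − r₂: 0, 6, -2, -5, -2, 3, 2, -2
d²: 0, 36, 4, 25, 4, 9, 4, 4; Σd² = 86
ρ = 1 − 6·86/(8·63) = 1 − 516/504 = -0.024

-0.024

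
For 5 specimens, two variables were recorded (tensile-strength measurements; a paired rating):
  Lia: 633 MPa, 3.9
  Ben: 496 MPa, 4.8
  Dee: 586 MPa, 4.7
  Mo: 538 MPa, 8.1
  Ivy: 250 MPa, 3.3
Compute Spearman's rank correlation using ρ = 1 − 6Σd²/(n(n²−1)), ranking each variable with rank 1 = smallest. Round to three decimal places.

0.100

Ranks of variable 1: 5, 2, 4, 3, 1
Ranks of variable 2: 2, 4, 3, 5, 1
d = r₁ − r₂: 3, -2, 1, -2, 0
d²: 9, 4, 1, 4, 0; Σd² = 18
ρ = 1 − 6·18/(5·24) = 1 − 108/120 = 0.100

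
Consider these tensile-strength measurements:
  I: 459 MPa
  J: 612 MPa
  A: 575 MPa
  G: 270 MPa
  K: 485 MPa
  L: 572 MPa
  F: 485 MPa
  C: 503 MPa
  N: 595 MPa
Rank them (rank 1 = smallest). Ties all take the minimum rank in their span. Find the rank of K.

Sorted (ascending): 270, 459, 485, 485, 503, 572, 575, 595, 612
The 2 values of 485 occupy positions 3–4 → each gets rank 3.
K has value 485 MPa → rank 3.

3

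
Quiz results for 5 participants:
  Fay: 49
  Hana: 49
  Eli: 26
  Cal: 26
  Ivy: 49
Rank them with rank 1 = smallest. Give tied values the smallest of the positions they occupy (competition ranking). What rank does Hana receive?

3

Sorted (ascending): 26, 26, 49, 49, 49
The 2 values of 26 occupy positions 1–2 → each gets rank 1.
The 3 values of 49 occupy positions 3–5 → each gets rank 3.
Hana has value 49 → rank 3.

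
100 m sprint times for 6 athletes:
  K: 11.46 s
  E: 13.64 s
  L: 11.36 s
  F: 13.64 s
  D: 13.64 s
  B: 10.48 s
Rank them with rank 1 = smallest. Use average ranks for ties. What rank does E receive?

5

Sorted (ascending): 10.48, 11.36, 11.46, 13.64, 13.64, 13.64
The 3 values of 13.64 occupy positions 4–6 → average rank 5.
E has value 13.64 s → rank 5.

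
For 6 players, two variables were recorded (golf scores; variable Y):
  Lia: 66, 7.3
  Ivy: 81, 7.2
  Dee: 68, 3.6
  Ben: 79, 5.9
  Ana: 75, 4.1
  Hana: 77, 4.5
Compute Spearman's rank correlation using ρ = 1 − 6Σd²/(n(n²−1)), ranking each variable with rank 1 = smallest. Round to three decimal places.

0.143

Ranks of variable 1: 1, 6, 2, 5, 3, 4
Ranks of variable 2: 6, 5, 1, 4, 2, 3
d = r₁ − r₂: -5, 1, 1, 1, 1, 1
d²: 25, 1, 1, 1, 1, 1; Σd² = 30
ρ = 1 − 6·30/(6·35) = 1 − 180/210 = 0.143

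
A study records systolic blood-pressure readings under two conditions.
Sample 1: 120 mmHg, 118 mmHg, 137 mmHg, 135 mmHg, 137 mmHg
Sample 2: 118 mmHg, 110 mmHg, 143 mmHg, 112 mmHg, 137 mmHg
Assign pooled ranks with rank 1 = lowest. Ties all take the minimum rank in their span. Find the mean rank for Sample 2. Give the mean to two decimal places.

Sorted (ascending): 110, 112, 118, 118, 120, 135, 137, 137, 137, 143
The 2 values of 118 occupy positions 3–4 → each gets rank 3.
The 3 values of 137 occupy positions 7–9 → each gets rank 7.
Sample 2 values → pooled ranks: 118→3, 110→1, 143→10, 112→2, 137→7
Mean rank = (3 + 1 + 10 + 2 + 7) / 5 = 4.60

4.60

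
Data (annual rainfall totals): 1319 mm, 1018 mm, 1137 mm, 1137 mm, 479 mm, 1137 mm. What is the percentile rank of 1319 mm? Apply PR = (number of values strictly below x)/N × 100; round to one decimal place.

N = 6.
Strictly below 1319: 5. Equal to 1319: 1.
PR = 5/6 × 100 = 83.3

83.3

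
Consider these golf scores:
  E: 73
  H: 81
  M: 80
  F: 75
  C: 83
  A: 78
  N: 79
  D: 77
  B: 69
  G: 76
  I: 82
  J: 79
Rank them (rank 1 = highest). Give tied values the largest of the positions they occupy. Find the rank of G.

Sorted (descending): 83, 82, 81, 80, 79, 79, 78, 77, 76, 75, 73, 69
The 2 values of 79 occupy positions 5–6 → each gets rank 6.
G has value 76 → rank 9.

9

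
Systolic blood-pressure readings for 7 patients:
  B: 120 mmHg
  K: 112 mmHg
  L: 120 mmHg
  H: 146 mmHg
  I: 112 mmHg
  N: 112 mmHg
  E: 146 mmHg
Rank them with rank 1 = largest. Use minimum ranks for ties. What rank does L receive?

3

Sorted (descending): 146, 146, 120, 120, 112, 112, 112
The 2 values of 146 occupy positions 1–2 → each gets rank 1.
The 2 values of 120 occupy positions 3–4 → each gets rank 3.
The 3 values of 112 occupy positions 5–7 → each gets rank 5.
L has value 120 mmHg → rank 3.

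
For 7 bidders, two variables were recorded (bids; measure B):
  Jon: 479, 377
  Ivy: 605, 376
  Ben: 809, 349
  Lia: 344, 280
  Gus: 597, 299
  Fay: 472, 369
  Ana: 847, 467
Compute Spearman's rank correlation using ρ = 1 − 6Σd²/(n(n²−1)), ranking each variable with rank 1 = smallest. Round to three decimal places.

Ranks of variable 1: 3, 5, 6, 1, 4, 2, 7
Ranks of variable 2: 6, 5, 3, 1, 2, 4, 7
d = r₁ − r₂: -3, 0, 3, 0, 2, -2, 0
d²: 9, 0, 9, 0, 4, 4, 0; Σd² = 26
ρ = 1 − 6·26/(7·48) = 1 − 156/336 = 0.536

0.536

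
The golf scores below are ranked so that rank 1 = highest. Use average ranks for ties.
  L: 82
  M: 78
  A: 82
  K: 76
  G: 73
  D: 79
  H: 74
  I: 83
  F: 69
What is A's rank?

Sorted (descending): 83, 82, 82, 79, 78, 76, 74, 73, 69
The 2 values of 82 occupy positions 2–3 → average rank (2+3)/2 = 2.5.
A has value 82 → rank 2.5.

2.5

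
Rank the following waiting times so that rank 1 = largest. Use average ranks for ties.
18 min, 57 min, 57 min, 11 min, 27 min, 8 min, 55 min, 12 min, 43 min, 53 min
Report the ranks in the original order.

7, 1.5, 1.5, 9, 6, 10, 3, 8, 5, 4

Sorted (descending): 57, 57, 55, 53, 43, 27, 18, 12, 11, 8
The 2 values of 57 occupy positions 1–2 → average rank (1+2)/2 = 1.5.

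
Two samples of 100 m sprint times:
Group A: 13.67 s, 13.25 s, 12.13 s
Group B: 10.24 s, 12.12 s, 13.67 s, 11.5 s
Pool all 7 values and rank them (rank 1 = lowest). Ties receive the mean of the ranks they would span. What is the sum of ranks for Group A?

Sorted (ascending): 10.24, 11.5, 12.12, 12.13, 13.25, 13.67, 13.67
The 2 values of 13.67 occupy positions 6–7 → average rank (6+7)/2 = 6.5.
Group A values → pooled ranks: 13.67→6.5, 13.25→5, 12.13→4
Rank sum = 6.5 + 5 + 4 = 15.5

15.5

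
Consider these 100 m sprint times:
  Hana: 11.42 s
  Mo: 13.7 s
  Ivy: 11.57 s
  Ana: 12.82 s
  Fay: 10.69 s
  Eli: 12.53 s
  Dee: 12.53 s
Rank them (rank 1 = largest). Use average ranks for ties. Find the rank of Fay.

7

Sorted (descending): 13.7, 12.82, 12.53, 12.53, 11.57, 11.42, 10.69
The 2 values of 12.53 occupy positions 3–4 → average rank (3+4)/2 = 3.5.
Fay has value 10.69 s → rank 7.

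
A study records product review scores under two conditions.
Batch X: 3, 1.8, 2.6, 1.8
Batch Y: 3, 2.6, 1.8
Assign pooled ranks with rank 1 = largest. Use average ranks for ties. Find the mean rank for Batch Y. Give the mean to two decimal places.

Sorted (descending): 3, 3, 2.6, 2.6, 1.8, 1.8, 1.8
The 2 values of 3 occupy positions 1–2 → average rank (1+2)/2 = 1.5.
The 2 values of 2.6 occupy positions 3–4 → average rank (3+4)/2 = 3.5.
The 3 values of 1.8 occupy positions 5–7 → average rank 6.
Batch Y values → pooled ranks: 3→1.5, 2.6→3.5, 1.8→6
Mean rank = (1.5 + 3.5 + 6) / 3 = 3.67

3.67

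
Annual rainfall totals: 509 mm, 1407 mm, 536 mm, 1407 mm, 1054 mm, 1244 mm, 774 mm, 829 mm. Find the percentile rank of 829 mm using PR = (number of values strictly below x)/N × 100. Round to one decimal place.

37.5

N = 8.
Strictly below 829: 3. Equal to 829: 1.
PR = 3/8 × 100 = 37.5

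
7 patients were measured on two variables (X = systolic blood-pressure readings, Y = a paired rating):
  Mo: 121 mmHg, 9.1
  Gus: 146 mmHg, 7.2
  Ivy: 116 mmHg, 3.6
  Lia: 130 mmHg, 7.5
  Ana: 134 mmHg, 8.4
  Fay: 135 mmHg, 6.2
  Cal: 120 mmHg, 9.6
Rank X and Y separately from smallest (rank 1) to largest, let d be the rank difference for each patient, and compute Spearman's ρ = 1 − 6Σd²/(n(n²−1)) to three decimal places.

Ranks of variable 1: 3, 7, 1, 4, 5, 6, 2
Ranks of variable 2: 6, 3, 1, 4, 5, 2, 7
d = r₁ − r₂: -3, 4, 0, 0, 0, 4, -5
d²: 9, 16, 0, 0, 0, 16, 25; Σd² = 66
ρ = 1 − 6·66/(7·48) = 1 − 396/336 = -0.179

-0.179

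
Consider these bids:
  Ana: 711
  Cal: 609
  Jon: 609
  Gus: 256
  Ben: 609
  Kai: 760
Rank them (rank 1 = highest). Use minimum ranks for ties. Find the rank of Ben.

Sorted (descending): 760, 711, 609, 609, 609, 256
The 3 values of 609 occupy positions 3–5 → each gets rank 3.
Ben has value 609 → rank 3.

3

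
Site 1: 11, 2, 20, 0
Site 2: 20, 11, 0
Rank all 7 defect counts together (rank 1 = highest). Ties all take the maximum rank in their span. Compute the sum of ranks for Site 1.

Sorted (descending): 20, 20, 11, 11, 2, 0, 0
The 2 values of 20 occupy positions 1–2 → each gets rank 2.
The 2 values of 11 occupy positions 3–4 → each gets rank 4.
The 2 values of 0 occupy positions 6–7 → each gets rank 7.
Site 1 values → pooled ranks: 11→4, 2→5, 20→2, 0→7
Rank sum = 4 + 5 + 2 + 7 = 18

18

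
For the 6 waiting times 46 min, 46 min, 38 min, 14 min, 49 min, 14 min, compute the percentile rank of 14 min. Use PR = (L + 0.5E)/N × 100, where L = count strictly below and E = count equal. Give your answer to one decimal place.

N = 6.
Strictly below 14: 0. Equal to 14: 2.
PR = (0 + 0.5·2)/6 × 100 = 16.7

16.7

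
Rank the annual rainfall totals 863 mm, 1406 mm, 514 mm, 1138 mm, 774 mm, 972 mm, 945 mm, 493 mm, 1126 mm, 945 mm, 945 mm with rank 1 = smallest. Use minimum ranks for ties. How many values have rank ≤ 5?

7

Sorted (ascending): 493, 514, 774, 863, 945, 945, 945, 972, 1126, 1138, 1406
The 3 values of 945 occupy positions 5–7 → each gets rank 5.
Ranks ≤ 5: {1, 2, 3, 4, 5, 5, 5} → 7 values.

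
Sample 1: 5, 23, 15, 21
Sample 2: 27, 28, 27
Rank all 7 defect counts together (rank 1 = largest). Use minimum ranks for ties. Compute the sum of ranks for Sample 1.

Sorted (descending): 28, 27, 27, 23, 21, 15, 5
The 2 values of 27 occupy positions 2–3 → each gets rank 2.
Sample 1 values → pooled ranks: 5→7, 23→4, 15→6, 21→5
Rank sum = 7 + 4 + 6 + 5 = 22

22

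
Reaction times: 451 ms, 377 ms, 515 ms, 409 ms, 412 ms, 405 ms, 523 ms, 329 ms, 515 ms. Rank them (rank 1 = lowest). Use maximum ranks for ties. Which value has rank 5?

412

Sorted (ascending): 329, 377, 405, 409, 412, 451, 515, 515, 523
The 2 values of 515 occupy positions 7–8 → each gets rank 8.
Rank 5 → value 412.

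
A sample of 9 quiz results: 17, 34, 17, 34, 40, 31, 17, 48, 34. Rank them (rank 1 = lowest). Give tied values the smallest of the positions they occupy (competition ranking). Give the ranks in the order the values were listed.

Sorted (ascending): 17, 17, 17, 31, 34, 34, 34, 40, 48
The 3 values of 17 occupy positions 1–3 → each gets rank 1.
The 3 values of 34 occupy positions 5–7 → each gets rank 5.

1, 5, 1, 5, 8, 4, 1, 9, 5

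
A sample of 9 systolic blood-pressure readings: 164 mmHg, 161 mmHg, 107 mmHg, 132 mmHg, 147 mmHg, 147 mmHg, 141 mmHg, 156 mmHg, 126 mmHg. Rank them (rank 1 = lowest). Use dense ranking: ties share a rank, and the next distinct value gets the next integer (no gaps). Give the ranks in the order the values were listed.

8, 7, 1, 3, 5, 5, 4, 6, 2

Sorted (ascending): 107, 126, 132, 141, 147, 147, 156, 161, 164
The 2 values of 147 share dense rank 5.
Remaining distinct values take the next consecutive integers.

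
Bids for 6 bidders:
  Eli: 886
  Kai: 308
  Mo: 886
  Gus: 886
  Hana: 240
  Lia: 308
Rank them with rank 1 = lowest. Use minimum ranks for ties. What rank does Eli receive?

4

Sorted (ascending): 240, 308, 308, 886, 886, 886
The 2 values of 308 occupy positions 2–3 → each gets rank 2.
The 3 values of 886 occupy positions 4–6 → each gets rank 4.
Eli has value 886 → rank 4.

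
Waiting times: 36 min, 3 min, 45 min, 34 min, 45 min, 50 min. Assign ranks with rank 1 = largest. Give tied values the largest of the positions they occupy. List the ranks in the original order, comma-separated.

4, 6, 3, 5, 3, 1

Sorted (descending): 50, 45, 45, 36, 34, 3
The 2 values of 45 occupy positions 2–3 → each gets rank 3.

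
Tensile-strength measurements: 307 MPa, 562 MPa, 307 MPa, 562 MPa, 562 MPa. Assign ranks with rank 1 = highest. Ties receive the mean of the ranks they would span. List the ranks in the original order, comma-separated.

Sorted (descending): 562, 562, 562, 307, 307
The 3 values of 562 occupy positions 1–3 → average rank 2.
The 2 values of 307 occupy positions 4–5 → average rank (4+5)/2 = 4.5.

4.5, 2, 4.5, 2, 2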